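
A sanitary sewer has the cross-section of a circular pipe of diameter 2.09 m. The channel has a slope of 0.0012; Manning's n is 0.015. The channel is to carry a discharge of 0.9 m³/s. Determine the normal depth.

Manning's equation rearranged: A R^(2/3) = nQ / (1·√S) = 0.015 × 0.9 / (√0.0012) = 0.3897.
Try y = 0.709 m: A R^(2/3) = 0.5516 — over.
Try y = 0.483 m: A R^(2/3) = 0.2607 — short.
Try y = 0.592 m: A R^(2/3) = 0.3898 — matches.

y_n = 0.592 m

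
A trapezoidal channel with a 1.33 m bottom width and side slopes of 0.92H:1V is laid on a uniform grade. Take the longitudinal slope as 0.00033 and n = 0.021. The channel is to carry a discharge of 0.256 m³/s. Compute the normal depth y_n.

Manning's equation rearranged: A R^(2/3) = nQ / (1·√S) = 0.021 × 0.256 / (√0.00033) = 0.2959.
At y = 0.501 m: A R^(2/3) = 0.4314 — high.
At y = 0.404 m: A R^(2/3) = 0.2964 — close enough.

y_n = 0.404 m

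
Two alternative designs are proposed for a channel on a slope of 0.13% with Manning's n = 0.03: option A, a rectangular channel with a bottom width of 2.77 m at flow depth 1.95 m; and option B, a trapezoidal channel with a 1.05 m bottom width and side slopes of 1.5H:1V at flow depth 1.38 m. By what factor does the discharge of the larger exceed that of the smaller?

Channel A: Flow area A = b·y = 2.77 × 1.95 = 5.401 m². Wetted perimeter P = b + 2y = 2.77 + 2×1.95 = 6.67 m. Hydraulic radius R = A/P = 5.401/6.67 = 0.8098 m. Q_A = (1/0.03)·5.401·0.8098^(2/3)·√0.0013 = 5.64 m³/s.
Channel B: With bottom width b = 1.05 m and side slope z = 1.5: A = (b + zy)y = (1.05 + 1.5×1.38)×1.38 = 4.306 m²; P = b + 2y√(1+z²) = 1.05 + 2×1.38×1.803 = 6.026 m. Hydraulic radius R = A/P = 4.306/6.026 = 0.7145 m. Q_B = (1/0.03)·4.306·0.7145^(2/3)·√0.0013 = 4.136 m³/s.
The larger discharge is 5.64 m³/s and the smaller is 4.136 m³/s; the ratio is 1.36.

1.36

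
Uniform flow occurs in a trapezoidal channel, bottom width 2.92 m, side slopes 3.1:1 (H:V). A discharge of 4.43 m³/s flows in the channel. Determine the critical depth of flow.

y_c = 0.511 m

At critical depth, Q² T / (g A³) = 1, i.e. A³/T = Q²/g = 4.43²/9.81 = 2.
Try y = 0.393 m: A³/T = 0.8031 — short.
Try y = 0.624 m: A³/T = 4.094 — over.
Try y = 0.511 m: A³/T = 2.003 — close enough.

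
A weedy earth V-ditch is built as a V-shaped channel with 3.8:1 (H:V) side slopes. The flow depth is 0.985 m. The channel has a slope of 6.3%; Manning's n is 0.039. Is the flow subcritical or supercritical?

For a triangular section with side slope z = 3.8: A = zy² = 3.8×0.985² = 3.687 m²; P = 2y√(1+z²) = 2×0.985×3.929 = 7.741 m.
Hydraulic radius R = A/P = 3.687/7.741 = 0.4763 m.
V = (1/n) R^(2/3) √S = (1/0.039) × 0.4763^(2/3) × √0.063 = 3.925 m/s. Hydraulic depth D_h = A/T = 3.687/7.486 = 0.4925 m.
Froude number Fr = V/√(g·D_h) = 3.925/√(9.81×0.4925) = 1.79, which is greater than 1, so the flow is supercritical.

supercritical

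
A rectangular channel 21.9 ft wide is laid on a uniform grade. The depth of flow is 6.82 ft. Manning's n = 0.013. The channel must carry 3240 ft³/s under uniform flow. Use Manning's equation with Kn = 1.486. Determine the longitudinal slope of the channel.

S = 0.00531

Flow area A = b·y = 21.9 × 6.82 = 149.4 ft². Wetted perimeter P = b + 2y = 21.9 + 2×6.82 = 35.54 ft.
Hydraulic radius R = A/P = 149.4/35.54 = 4.203 ft.
From Manning's equation, S = [nQ / (1.486 A R^(2/3))]² = [0.013 × 3240 / (1.486 × 149.4 × 4.203^(2/3))]² = 0.00531.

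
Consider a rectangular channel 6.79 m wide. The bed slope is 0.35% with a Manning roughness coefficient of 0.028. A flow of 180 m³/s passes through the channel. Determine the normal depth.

y_n = 7.19 m

Manning's equation rearranged: A R^(2/3) = nQ / (1·√S) = 0.028 × 180 / (√0.0035) = 85.19.
At y = 8.38 m: A R^(2/3) = 102.5 — high.
At y = 5.93 m: A R^(2/3) = 67.26 — low.
At y = 7.19 m: A R^(2/3) = 85.22 — matches.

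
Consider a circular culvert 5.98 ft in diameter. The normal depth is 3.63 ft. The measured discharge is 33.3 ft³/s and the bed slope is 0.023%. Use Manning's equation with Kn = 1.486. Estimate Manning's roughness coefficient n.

n = 0.017

For a circular section of diameter D = 5.98 ft at depth y = 3.63 ft, the central angle is θ = 2 arccos(1 − 2y/D) = 3.573 rad. Then A = (D²/8)(θ − sin θ) = 17.84 ft² and P = Dθ/2 = 10.68 ft.
Hydraulic radius R = A/P = 17.84/10.68 = 1.67 ft.
Rearranging Manning's equation: n = (1.486/Q) A R^(2/3) S^(1/2) = (1.486/33.3) × 17.84 × 1.67^(2/3) × √0.00023 = 0.017.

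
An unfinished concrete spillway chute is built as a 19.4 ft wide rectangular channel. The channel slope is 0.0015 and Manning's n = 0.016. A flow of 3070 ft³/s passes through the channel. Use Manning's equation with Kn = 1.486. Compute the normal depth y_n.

y_n = 13.8 ft

Manning's equation rearranged: A R^(2/3) = nQ / (1.486·√S) = 0.016 × 3070 / (1.486 × √0.0015) = 853.5.
Try y = 12.1 ft: A R^(2/3) = 721.1 — too small.
Try y = 17.3 ft: A R^(2/3) = 1135 — too large.
Try y = 13.8 ft: A R^(2/3) = 853.9 — matches.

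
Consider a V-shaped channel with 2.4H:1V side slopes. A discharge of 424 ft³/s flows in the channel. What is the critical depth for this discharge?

y_c = 4.54 ft

At critical depth, Q² T / (g A³) = 1, i.e. A³/T = Q²/g = 424²/32.2 = 5583.
Trying y = 3.93 ft: A³/T = 2700 — low.
Trying y = 5.6 ft: A³/T = 15860 — high.
Trying y = 4.54 ft: A³/T = 5555 — ≈ 5583.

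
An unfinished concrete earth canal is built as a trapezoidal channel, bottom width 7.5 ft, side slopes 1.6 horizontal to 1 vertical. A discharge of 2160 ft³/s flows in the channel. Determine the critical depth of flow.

At critical depth, Q² T / (g A³) = 1, i.e. A³/T = Q²/g = 2160²/32.2 = 144900.
Try y = 6.86 ft: A³/T = 69130 — short.
Try y = 9.34 ft: A³/T = 246400 — over.
Try y = 8.22 ft: A³/T = 144700 — close enough.

y_c = 8.22 ft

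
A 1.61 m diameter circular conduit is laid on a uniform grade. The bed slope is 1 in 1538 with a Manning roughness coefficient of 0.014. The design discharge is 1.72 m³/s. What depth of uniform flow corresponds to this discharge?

y_n = 1.14 m

Manning's equation rearranged: A R^(2/3) = nQ / (1·√S) = 0.014 × 1.72 / (√0.0006502) = 0.9444.
Trying y = 0.96 m: A R^(2/3) = 0.7385 — short.
Trying y = 1.43 m: A R^(2/3) = 1.176 — over.
Trying y = 1.14 m: A R^(2/3) = 0.9431 — matches.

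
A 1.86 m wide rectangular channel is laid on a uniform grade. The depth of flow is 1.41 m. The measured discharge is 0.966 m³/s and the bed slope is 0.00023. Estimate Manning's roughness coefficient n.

n = 0.028

Flow area A = b·y = 1.86 × 1.41 = 2.623 m². Wetted perimeter P = b + 2y = 1.86 + 2×1.41 = 4.68 m.
Hydraulic radius R = A/P = 2.623/4.68 = 0.5604 m.
Rearranging Manning's equation: n = (1/Q) A R^(2/3) S^(1/2) = (1/0.966) × 2.623 × 0.5604^(2/3) × √0.00023 = 0.028.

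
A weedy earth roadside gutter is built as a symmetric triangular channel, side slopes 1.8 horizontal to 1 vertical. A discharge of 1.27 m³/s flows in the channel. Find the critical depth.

At critical depth, Q² T / (g A³) = 1, i.e. A³/T = Q²/g = 1.27²/9.81 = 0.1644.
Try y = 0.701 m: A³/T = 0.2742 — too large.
Try y = 0.486 m: A³/T = 0.04392 — too small.
Try y = 0.633 m: A³/T = 0.1646 — matches.

y_c = 0.633 m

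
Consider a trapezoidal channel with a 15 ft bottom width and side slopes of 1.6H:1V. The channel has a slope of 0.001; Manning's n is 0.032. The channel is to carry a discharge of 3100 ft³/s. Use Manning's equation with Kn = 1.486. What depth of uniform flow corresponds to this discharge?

y_n = 14.2 ft

Manning's equation rearranged: A R^(2/3) = nQ / (1.486·√S) = 0.032 × 3100 / (1.486 × √0.001) = 2111.
At y = 10.4 ft: A R^(2/3) = 1094 — low.
At y = 18 ft: A R^(2/3) = 3538 — high.
At y = 14.2 ft: A R^(2/3) = 2108 — matches.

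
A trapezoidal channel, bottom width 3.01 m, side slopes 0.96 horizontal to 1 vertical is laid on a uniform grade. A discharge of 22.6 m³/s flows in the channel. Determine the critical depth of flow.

At critical depth, Q² T / (g A³) = 1, i.e. A³/T = Q²/g = 22.6²/9.81 = 52.07.
Try y = 1.78 m: A³/T = 92.19 — over.
Try y = 1.3 m: A³/T = 30.8 — short.
Try y = 1.51 m: A³/T = 51.68 — close enough.

y_c = 1.51 m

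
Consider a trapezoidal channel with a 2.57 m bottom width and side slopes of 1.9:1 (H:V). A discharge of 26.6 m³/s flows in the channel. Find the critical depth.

At critical depth, Q² T / (g A³) = 1, i.e. A³/T = Q²/g = 26.6²/9.81 = 72.13.
Trying y = 1.93 m: A³/T = 176.1 — over.
Trying y = 1.24 m: A³/T = 31.3 — short.
Trying y = 1.54 m: A³/T = 71.99 — close enough.

y_c = 1.54 m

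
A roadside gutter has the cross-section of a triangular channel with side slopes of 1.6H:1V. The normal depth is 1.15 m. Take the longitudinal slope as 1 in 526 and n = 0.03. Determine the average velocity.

For a triangular section with side slope z = 1.6: A = zy² = 1.6×1.15² = 2.116 m²; P = 2y√(1+z²) = 2×1.15×1.887 = 4.34 m.
Hydraulic radius R = A/P = 2.116/4.34 = 0.4876 m.
From Manning's equation, V = (1/n) R^(2/3) S^(1/2) = (1/0.03) × 0.4876^(2/3) × 0.001901^(1/2) = 0.9 m/s.

V = 0.9 m/s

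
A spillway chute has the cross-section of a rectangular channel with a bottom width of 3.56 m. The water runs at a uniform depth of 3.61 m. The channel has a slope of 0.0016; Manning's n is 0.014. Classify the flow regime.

subcritical

Flow area A = b·y = 3.56 × 3.61 = 12.85 m². Wetted perimeter P = b + 2y = 3.56 + 2×3.61 = 10.78 m.
Hydraulic radius R = A/P = 12.85/10.78 = 1.192 m.
V = (1/n) R^(2/3) √S = (1/0.014) × 1.192^(2/3) × √0.0016 = 3.212 m/s. Hydraulic depth D_h = A/T = 12.85/3.56 = 3.61 m.
Froude number Fr = V/√(g·D_h) = 3.212/√(9.81×3.61) = 0.54, which is less than 1, so the flow is subcritical.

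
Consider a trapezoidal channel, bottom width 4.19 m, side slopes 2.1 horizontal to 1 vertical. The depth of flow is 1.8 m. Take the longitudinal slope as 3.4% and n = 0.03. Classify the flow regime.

With bottom width b = 4.19 m and side slope z = 2.1: A = (b + zy)y = (4.19 + 2.1×1.8)×1.8 = 14.35 m²; P = b + 2y√(1+z²) = 4.19 + 2×1.8×2.326 = 12.56 m.
Hydraulic radius R = A/P = 14.35/12.56 = 1.142 m.
V = (1/n) R^(2/3) √S = (1/0.03) × 1.142^(2/3) × √0.034 = 6.715 m/s. Hydraulic depth D_h = A/T = 14.35/11.75 = 1.221 m.
Froude number Fr = V/√(g·D_h) = 6.715/√(9.81×1.221) = 1.94, which is greater than 1, so the flow is supercritical.

supercritical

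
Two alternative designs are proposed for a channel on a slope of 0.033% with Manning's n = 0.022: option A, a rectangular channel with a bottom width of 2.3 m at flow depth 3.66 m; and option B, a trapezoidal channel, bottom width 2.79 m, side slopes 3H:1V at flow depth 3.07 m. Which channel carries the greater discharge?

Channel A: Flow area A = b·y = 2.3 × 3.66 = 8.418 m². Wetted perimeter P = b + 2y = 2.3 + 2×3.66 = 9.62 m. Hydraulic radius R = A/P = 8.418/9.62 = 0.8751 m. Q_A = (1/0.022)·8.418·0.8751^(2/3)·√0.00033 = 6.359 m³/s.
Channel B: With bottom width b = 2.79 m and side slope z = 3: A = (b + zy)y = (2.79 + 3×3.07)×3.07 = 36.84 m²; P = b + 2y√(1+z²) = 2.79 + 2×3.07×3.162 = 22.21 m. Hydraulic radius R = A/P = 36.84/22.21 = 1.659 m. Q_B = (1/0.022)·36.84·1.659^(2/3)·√0.00033 = 42.63 m³/s.
Q_A = 6.359 m³/s vs Q_B = 42.63 m³/s, so channel B carries more.

channel B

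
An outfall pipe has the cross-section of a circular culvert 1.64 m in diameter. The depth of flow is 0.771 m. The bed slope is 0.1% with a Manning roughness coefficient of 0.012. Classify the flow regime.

subcritical

For a circular section of diameter D = 1.64 m at depth y = 0.771 m, the central angle is θ = 2 arccos(1 − 2y/D) = 3.022 rad. Then A = (D²/8)(θ − sin θ) = 0.9759 m² and P = Dθ/2 = 2.478 m.
Hydraulic radius R = A/P = 0.9759/2.478 = 0.3938 m.
V = (1/n) R^(2/3) √S = (1/0.012) × 0.3938^(2/3) × √0.001 = 1.416 m/s. Hydraulic depth D_h = A/T = 0.9759/1.637 = 0.5961 m.
Froude number Fr = V/√(g·D_h) = 1.416/√(9.81×0.5961) = 0.585, which is less than 1, so the flow is subcritical.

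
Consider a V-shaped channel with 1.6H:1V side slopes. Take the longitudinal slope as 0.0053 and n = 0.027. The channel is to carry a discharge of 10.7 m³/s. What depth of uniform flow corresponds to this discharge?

y_n = 1.74 m

Manning's equation rearranged: A R^(2/3) = nQ / (1·√S) = 0.027 × 10.7 / (√0.0053) = 3.968.
Trying y = 2.18 m: A R^(2/3) = 7.215 — too large.
Trying y = 1.74 m: A R^(2/3) = 3.955 — close enough.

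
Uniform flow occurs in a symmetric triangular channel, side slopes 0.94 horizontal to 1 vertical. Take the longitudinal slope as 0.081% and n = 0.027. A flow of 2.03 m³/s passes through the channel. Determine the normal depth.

y_n = 1.71 m

Manning's equation rearranged: A R^(2/3) = nQ / (1·√S) = 0.027 × 2.03 / (√0.00081) = 1.926.
At y = 2.14 m: A R^(2/3) = 3.499 — over.
At y = 1.45 m: A R^(2/3) = 1.239 — short.
At y = 1.71 m: A R^(2/3) = 1.924 — ≈ 1.926.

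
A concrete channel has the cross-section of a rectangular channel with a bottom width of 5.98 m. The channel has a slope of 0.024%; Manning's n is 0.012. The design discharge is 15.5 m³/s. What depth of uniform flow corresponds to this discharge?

Manning's equation rearranged: A R^(2/3) = nQ / (1·√S) = 0.012 × 15.5 / (√0.00024) = 12.01.
Try y = 1.46 m: A R^(2/3) = 8.62 — low.
Try y = 2.07 m: A R^(2/3) = 14.16 — high.
Try y = 1.84 m: A R^(2/3) = 12 — close enough.

y_n = 1.84 m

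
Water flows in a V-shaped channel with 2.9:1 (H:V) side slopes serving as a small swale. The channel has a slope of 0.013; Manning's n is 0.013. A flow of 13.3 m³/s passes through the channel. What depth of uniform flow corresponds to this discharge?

y_n = 0.946 m

Manning's equation rearranged: A R^(2/3) = nQ / (1·√S) = 0.013 × 13.3 / (√0.013) = 1.516.
At y = 0.668 m: A R^(2/3) = 0.6 — short.
At y = 1.2 m: A R^(2/3) = 2.862 — over.
At y = 0.946 m: A R^(2/3) = 1.518 — ≈ 1.516.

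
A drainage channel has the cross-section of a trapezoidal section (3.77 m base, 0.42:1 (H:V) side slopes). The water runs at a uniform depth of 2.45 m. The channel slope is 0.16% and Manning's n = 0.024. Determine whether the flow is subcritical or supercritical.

subcritical

With bottom width b = 3.77 m and side slope z = 0.42: A = (b + zy)y = (3.77 + 0.42×2.45)×2.45 = 11.76 m²; P = b + 2y√(1+z²) = 3.77 + 2×2.45×1.085 = 9.085 m.
Hydraulic radius R = A/P = 11.76/9.085 = 1.294 m.
V = (1/n) R^(2/3) √S = (1/0.024) × 1.294^(2/3) × √0.0016 = 1.979 m/s. Hydraulic depth D_h = A/T = 11.76/5.828 = 2.017 m.
Froude number Fr = V/√(g·D_h) = 1.979/√(9.81×2.017) = 0.445, which is less than 1, so the flow is subcritical.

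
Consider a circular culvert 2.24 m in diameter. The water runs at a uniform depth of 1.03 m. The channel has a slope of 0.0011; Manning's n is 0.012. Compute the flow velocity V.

For a circular section of diameter D = 2.24 m at depth y = 1.03 m, the central angle is θ = 2 arccos(1 − 2y/D) = 2.981 rad. Then A = (D²/8)(θ − sin θ) = 1.769 m² and P = Dθ/2 = 3.338 m.
Hydraulic radius R = A/P = 1.769/3.338 = 0.5299 m.
From Manning's equation, V = (1/n) R^(2/3) S^(1/2) = (1/0.012) × 0.5299^(2/3) × 0.0011^(1/2) = 1.81 m/s.

V = 1.81 m/s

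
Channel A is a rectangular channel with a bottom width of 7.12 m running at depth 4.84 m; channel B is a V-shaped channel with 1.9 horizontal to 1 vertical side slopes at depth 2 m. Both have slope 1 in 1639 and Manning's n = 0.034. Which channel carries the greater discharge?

channel A

Channel A: Flow area A = b·y = 7.12 × 4.84 = 34.46 m². Wetted perimeter P = b + 2y = 7.12 + 2×4.84 = 16.8 m. Hydraulic radius R = A/P = 34.46/16.8 = 2.051 m. Q_A = (1/0.034)·34.46·2.051^(2/3)·√0.0006101 = 40.42 m³/s.
Channel B: For a triangular section with side slope z = 1.9: A = zy² = 1.9×2² = 7.6 m²; P = 2y√(1+z²) = 2×2×2.147 = 8.588 m. Hydraulic radius R = A/P = 7.6/8.588 = 0.8849 m. Q_B = (1/0.034)·7.6·0.8849^(2/3)·√0.0006101 = 5.089 m³/s.
Q_A = 40.42 m³/s vs Q_B = 5.089 m³/s, so channel A carries more.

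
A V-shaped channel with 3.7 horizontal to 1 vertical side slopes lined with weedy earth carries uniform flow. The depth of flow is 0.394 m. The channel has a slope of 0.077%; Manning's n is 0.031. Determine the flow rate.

For a triangular section with side slope z = 3.7: A = zy² = 3.7×0.394² = 0.5744 m²; P = 2y√(1+z²) = 2×0.394×3.833 = 3.02 m.
Hydraulic radius R = A/P = 0.5744/3.02 = 0.1902 m.
Manning's equation: Q = (1/n) A R^(2/3) S^(1/2) = (1/0.031) × 0.5744 × 0.1902^(2/3) × 0.00077^(1/2) = 0.17 m³/s.

Q = 0.17 m³/s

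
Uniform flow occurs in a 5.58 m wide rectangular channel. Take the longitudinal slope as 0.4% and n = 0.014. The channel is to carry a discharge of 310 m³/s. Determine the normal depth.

Manning's equation rearranged: A R^(2/3) = nQ / (1·√S) = 0.014 × 310 / (√0.004) = 68.62.
Try y = 8.7 m: A R^(2/3) = 79.93 — high.
Try y = 5.34 m: A R^(2/3) = 44.62 — low.
Try y = 7.64 m: A R^(2/3) = 68.65 — ≈ 68.62.

y_n = 7.64 m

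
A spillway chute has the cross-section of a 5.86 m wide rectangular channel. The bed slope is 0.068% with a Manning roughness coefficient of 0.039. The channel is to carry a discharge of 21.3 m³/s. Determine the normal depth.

y_n = 3.87 m

Manning's equation rearranged: A R^(2/3) = nQ / (1·√S) = 0.039 × 21.3 / (√0.00068) = 31.86.
At y = 3.25 m: A R^(2/3) = 25.41 — short.
At y = 3.87 m: A R^(2/3) = 31.89 — matches.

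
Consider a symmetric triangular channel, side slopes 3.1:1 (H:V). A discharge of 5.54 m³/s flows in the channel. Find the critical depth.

At critical depth, Q² T / (g A³) = 1, i.e. A³/T = Q²/g = 5.54²/9.81 = 3.129.
At y = 1 m: A³/T = 4.805 — too large.
At y = 0.688 m: A³/T = 0.7407 — too small.
At y = 0.918 m: A³/T = 3.133 — matches.

y_c = 0.918 m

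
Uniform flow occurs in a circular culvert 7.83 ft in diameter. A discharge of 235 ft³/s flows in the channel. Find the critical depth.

y_c = 3.88 ft

At critical depth, Q² T / (g A³) = 1, i.e. A³/T = Q²/g = 235²/32.2 = 1715.
At y = 4.24 ft: A³/T = 2417 — over.
At y = 3.11 ft: A³/T = 738.2 — short.
At y = 3.88 ft: A³/T = 1722 — close enough.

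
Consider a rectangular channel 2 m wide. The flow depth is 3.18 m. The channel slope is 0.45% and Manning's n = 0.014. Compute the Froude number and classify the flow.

Flow area A = b·y = 2 × 3.18 = 6.36 m². Wetted perimeter P = b + 2y = 2 + 2×3.18 = 8.36 m.
Hydraulic radius R = A/P = 6.36/8.36 = 0.7608 m.
V = (1/n) R^(2/3) √S = (1/0.014) × 0.7608^(2/3) × √0.0045 = 3.993 m/s. Hydraulic depth D_h = A/T = 6.36/2 = 3.18 m.
Froude number Fr = V/√(g·D_h) = 3.993/√(9.81×3.18) = 0.715, which is less than 1, so the flow is subcritical.

subcritical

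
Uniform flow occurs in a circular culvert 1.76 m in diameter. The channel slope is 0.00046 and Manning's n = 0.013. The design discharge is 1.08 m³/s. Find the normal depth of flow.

y_n = 0.844 m

Manning's equation rearranged: A R^(2/3) = nQ / (1·√S) = 0.013 × 1.08 / (√0.00046) = 0.6546.
Try y = 0.624 m: A R^(2/3) = 0.3792 — low.
Try y = 0.975 m: A R^(2/3) = 0.834 — high.
Try y = 0.844 m: A R^(2/3) = 0.6551 — ≈ 0.6546.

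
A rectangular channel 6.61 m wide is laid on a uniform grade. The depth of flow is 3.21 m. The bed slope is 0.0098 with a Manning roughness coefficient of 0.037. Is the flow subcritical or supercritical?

Flow area A = b·y = 6.61 × 3.21 = 21.22 m². Wetted perimeter P = b + 2y = 6.61 + 2×3.21 = 13.03 m.
Hydraulic radius R = A/P = 21.22/13.03 = 1.628 m.
V = (1/n) R^(2/3) √S = (1/0.037) × 1.628^(2/3) × √0.0098 = 3.703 m/s. Hydraulic depth D_h = A/T = 21.22/6.61 = 3.21 m.
Froude number Fr = V/√(g·D_h) = 3.703/√(9.81×3.21) = 0.66, which is less than 1, so the flow is subcritical.

subcritical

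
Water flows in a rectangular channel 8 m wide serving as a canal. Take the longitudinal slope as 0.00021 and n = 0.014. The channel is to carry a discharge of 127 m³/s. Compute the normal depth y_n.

y_n = 7.98 m

Manning's equation rearranged: A R^(2/3) = nQ / (1·√S) = 0.014 × 127 / (√0.00021) = 122.7.
At y = 6.9 m: A R^(2/3) = 102.5 — short.
At y = 9.98 m: A R^(2/3) = 160.7 — over.
At y = 7.98 m: A R^(2/3) = 122.7 — close enough.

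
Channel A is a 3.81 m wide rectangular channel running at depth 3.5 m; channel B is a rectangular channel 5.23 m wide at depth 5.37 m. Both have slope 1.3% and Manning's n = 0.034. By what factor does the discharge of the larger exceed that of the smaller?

Channel A: Flow area A = b·y = 3.81 × 3.5 = 13.34 m². Wetted perimeter P = b + 2y = 3.81 + 2×3.5 = 10.81 m. Hydraulic radius R = A/P = 13.34/10.81 = 1.234 m. Q_A = (1/0.034)·13.34·1.234^(2/3)·√0.013 = 51.44 m³/s.
Channel B: Flow area A = b·y = 5.23 × 5.37 = 28.09 m². Wetted perimeter P = b + 2y = 5.23 + 2×5.37 = 15.97 m. Hydraulic radius R = A/P = 28.09/15.97 = 1.759 m. Q_B = (1/0.034)·28.09·1.759^(2/3)·√0.013 = 137.2 m³/s.
The larger discharge is 137.2 m³/s and the smaller is 51.44 m³/s; the ratio is 2.67.

2.67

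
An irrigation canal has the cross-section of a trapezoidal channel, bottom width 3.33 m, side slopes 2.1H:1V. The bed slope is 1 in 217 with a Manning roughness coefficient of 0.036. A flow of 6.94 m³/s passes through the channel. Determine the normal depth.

Manning's equation rearranged: A R^(2/3) = nQ / (1·√S) = 0.036 × 6.94 / (√0.004608) = 3.68.
Try y = 1.13 m: A R^(2/3) = 5.322 — too large.
Try y = 0.685 m: A R^(2/3) = 2.061 — too small.
Try y = 0.933 m: A R^(2/3) = 3.678 — ≈ 3.68.

y_n = 0.933 m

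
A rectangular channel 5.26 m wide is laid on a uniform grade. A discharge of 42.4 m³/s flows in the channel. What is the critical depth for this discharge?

For a rectangular channel, critical depth y_c = (q²/g)^(1/3) where q = Q/b = 42.4/5.26 = 8.061 m²/s.
So y_c = (8.061²/9.81)^(1/3) = 1.88 m.

y_c = 1.88 m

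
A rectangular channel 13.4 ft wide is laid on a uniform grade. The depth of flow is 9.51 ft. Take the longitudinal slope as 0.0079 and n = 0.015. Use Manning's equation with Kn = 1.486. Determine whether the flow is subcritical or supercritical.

supercritical

Flow area A = b·y = 13.4 × 9.51 = 127.4 ft². Wetted perimeter P = b + 2y = 13.4 + 2×9.51 = 32.42 ft.
Hydraulic radius R = A/P = 127.4/32.42 = 3.931 ft.
V = (1.486/n) R^(2/3) √S = (1.486/0.015) × 3.931^(2/3) × √0.0079 = 21.93 ft/s. Hydraulic depth D_h = A/T = 127.4/13.4 = 9.51 ft.
Froude number Fr = V/√(g·D_h) = 21.93/√(32.2×9.51) = 1.25, which is greater than 1, so the flow is supercritical.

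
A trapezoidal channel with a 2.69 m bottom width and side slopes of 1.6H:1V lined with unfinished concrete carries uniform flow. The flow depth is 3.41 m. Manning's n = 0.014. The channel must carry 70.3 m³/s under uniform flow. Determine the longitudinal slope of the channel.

S = 0.00058

With bottom width b = 2.69 m and side slope z = 1.6: A = (b + zy)y = (2.69 + 1.6×3.41)×3.41 = 27.78 m²; P = b + 2y√(1+z²) = 2.69 + 2×3.41×1.887 = 15.56 m.
Hydraulic radius R = A/P = 27.78/15.56 = 1.785 m.
From Manning's equation, S = [nQ / (1 A R^(2/3))]² = [0.014 × 70.3 / (1 × 27.78 × 1.785^(2/3))]² = 0.00058.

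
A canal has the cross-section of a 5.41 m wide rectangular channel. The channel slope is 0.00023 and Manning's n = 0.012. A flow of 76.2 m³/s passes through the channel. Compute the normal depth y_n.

Manning's equation rearranged: A R^(2/3) = nQ / (1·√S) = 0.012 × 76.2 / (√0.00023) = 60.29.
At y = 5.97 m: A R^(2/3) = 48.87 — too small.
At y = 8.59 m: A R^(2/3) = 75.17 — too large.
At y = 7.12 m: A R^(2/3) = 60.33 — matches.

y_n = 7.12 m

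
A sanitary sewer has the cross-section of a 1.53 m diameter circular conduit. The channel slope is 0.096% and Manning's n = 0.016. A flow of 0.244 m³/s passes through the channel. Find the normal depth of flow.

y_n = 0.373 m

Manning's equation rearranged: A R^(2/3) = nQ / (1·√S) = 0.016 × 0.244 / (√0.00096) = 0.126.
Try y = 0.467 m: A R^(2/3) = 0.1962 — over.
Try y = 0.277 m: A R^(2/3) = 0.06929 — short.
Try y = 0.373 m: A R^(2/3) = 0.1262 — matches.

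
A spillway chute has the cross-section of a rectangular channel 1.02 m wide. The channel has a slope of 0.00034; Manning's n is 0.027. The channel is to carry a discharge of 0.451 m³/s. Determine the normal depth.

y_n = 1.27 m

Manning's equation rearranged: A R^(2/3) = nQ / (1·√S) = 0.027 × 0.451 / (√0.00034) = 0.6604.
Trying y = 1.13 m: A R^(2/3) = 0.574 — too small.
Trying y = 1.52 m: A R^(2/3) = 0.8161 — too large.
Trying y = 1.27 m: A R^(2/3) = 0.6602 — matches.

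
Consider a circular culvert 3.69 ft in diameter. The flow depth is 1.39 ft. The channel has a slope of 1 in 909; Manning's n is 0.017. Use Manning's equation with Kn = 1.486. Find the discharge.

For a circular section of diameter D = 3.69 ft at depth y = 1.39 ft, the central angle is θ = 2 arccos(1 − 2y/D) = 2.643 rad. Then A = (D²/8)(θ − sin θ) = 3.685 ft² and P = Dθ/2 = 4.877 ft.
Hydraulic radius R = A/P = 3.685/4.877 = 0.7557 ft.
Manning's equation: Q = (1.486/n) A R^(2/3) S^(1/2) = (1.486/0.017) × 3.685 × 0.7557^(2/3) × 0.0011^(1/2) = 8.86 ft³/s.

Q = 8.86 ft³/s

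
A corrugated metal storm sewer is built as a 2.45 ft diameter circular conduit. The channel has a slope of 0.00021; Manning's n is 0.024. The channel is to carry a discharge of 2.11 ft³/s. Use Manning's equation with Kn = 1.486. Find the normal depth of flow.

y_n = 1.5 ft

Manning's equation rearranged: A R^(2/3) = nQ / (1.486·√S) = 0.024 × 2.11 / (1.486 × √0.00021) = 2.352.
At y = 1.08 ft: A R^(2/3) = 1.365 — short.
At y = 1.5 ft: A R^(2/3) = 2.356 — ≈ 2.352.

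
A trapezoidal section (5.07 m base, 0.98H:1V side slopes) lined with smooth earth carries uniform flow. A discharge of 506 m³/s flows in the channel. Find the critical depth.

At critical depth, Q² T / (g A³) = 1, i.e. A³/T = Q²/g = 506²/9.81 = 26100.
At y = 5.12 m: A³/T = 9121 — short.
At y = 7.63 m: A³/T = 43820 — over.
At y = 6.7 m: A³/T = 26030 — ≈ 26100.

y_c = 6.7 m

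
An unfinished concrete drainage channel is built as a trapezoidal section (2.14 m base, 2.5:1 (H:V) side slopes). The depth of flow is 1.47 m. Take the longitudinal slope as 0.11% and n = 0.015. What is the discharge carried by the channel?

Q = 17 m³/s

With bottom width b = 2.14 m and side slope z = 2.5: A = (b + zy)y = (2.14 + 2.5×1.47)×1.47 = 8.548 m²; P = b + 2y√(1+z²) = 2.14 + 2×1.47×2.693 = 10.06 m.
Hydraulic radius R = A/P = 8.548/10.06 = 0.85 m.
Manning's equation: Q = (1/n) A R^(2/3) S^(1/2) = (1/0.015) × 8.548 × 0.85^(2/3) × 0.0011^(1/2) = 17 m³/s.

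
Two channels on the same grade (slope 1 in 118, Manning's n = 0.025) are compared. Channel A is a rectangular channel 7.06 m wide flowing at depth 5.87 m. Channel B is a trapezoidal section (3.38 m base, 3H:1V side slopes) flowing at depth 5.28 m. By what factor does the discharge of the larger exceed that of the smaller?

Channel A: Flow area A = b·y = 7.06 × 5.87 = 41.44 m². Wetted perimeter P = b + 2y = 7.06 + 2×5.87 = 18.8 m. Hydraulic radius R = A/P = 41.44/18.8 = 2.204 m. Q_A = (1/0.025)·41.44·2.204^(2/3)·√0.008475 = 258.5 m³/s.
Channel B: With bottom width b = 3.38 m and side slope z = 3: A = (b + zy)y = (3.38 + 3×5.28)×5.28 = 101.5 m²; P = b + 2y√(1+z²) = 3.38 + 2×5.28×3.162 = 36.77 m. Hydraulic radius R = A/P = 101.5/36.77 = 2.76 m. Q_B = (1/0.025)·101.5·2.76^(2/3)·√0.008475 = 735.2 m³/s.
The larger discharge is 735.2 m³/s and the smaller is 258.5 m³/s; the ratio is 2.84.

2.84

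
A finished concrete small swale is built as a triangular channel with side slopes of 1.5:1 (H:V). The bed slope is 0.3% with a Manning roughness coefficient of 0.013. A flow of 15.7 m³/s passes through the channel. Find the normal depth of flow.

y_n = 1.75 m

Manning's equation rearranged: A R^(2/3) = nQ / (1·√S) = 0.013 × 15.7 / (√0.003) = 3.726.
Try y = 1.31 m: A R^(2/3) = 1.717 — low.
Try y = 2.18 m: A R^(2/3) = 6.679 — high.
Try y = 1.75 m: A R^(2/3) = 3.718 — close enough.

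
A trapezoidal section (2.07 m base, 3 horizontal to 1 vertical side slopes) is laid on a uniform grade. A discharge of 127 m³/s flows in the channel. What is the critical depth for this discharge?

y_c = 2.93 m

At critical depth, Q² T / (g A³) = 1, i.e. A³/T = Q²/g = 127²/9.81 = 1644.
Trying y = 2.36 m: A³/T = 620.4 — too small.
Trying y = 2.93 m: A³/T = 1640 — matches.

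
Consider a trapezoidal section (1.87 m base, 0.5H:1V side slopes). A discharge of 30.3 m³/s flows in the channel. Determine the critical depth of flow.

y_c = 2.4 m

At critical depth, Q² T / (g A³) = 1, i.e. A³/T = Q²/g = 30.3²/9.81 = 93.59.
At y = 2.67 m: A³/T = 138 — over.
At y = 1.83 m: A³/T = 35.78 — short.
At y = 2.4 m: A³/T = 93.67 — matches.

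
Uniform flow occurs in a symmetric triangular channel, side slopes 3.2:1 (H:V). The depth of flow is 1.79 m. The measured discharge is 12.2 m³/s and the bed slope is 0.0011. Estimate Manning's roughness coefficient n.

For a triangular section with side slope z = 3.2: A = zy² = 3.2×1.79² = 10.25 m²; P = 2y√(1+z²) = 2×1.79×3.353 = 12 m.
Hydraulic radius R = A/P = 10.25/12 = 0.8543 m.
Rearranging Manning's equation: n = (1/Q) A R^(2/3) S^(1/2) = (1/12.2) × 10.25 × 0.8543^(2/3) × √0.0011 = 0.0251.

n = 0.0251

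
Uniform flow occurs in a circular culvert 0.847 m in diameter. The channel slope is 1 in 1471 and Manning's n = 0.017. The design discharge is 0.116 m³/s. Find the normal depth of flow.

y_n = 0.361 m

Manning's equation rearranged: A R^(2/3) = nQ / (1·√S) = 0.017 × 0.116 / (√0.0006798) = 0.07563.
Try y = 0.28 m: A R^(2/3) = 0.04724 — low.
Try y = 0.437 m: A R^(2/3) = 0.1055 — high.
Try y = 0.361 m: A R^(2/3) = 0.07568 — matches.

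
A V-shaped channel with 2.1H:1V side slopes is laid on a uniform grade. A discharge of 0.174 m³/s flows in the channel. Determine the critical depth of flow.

y_c = 0.269 m

At critical depth, Q² T / (g A³) = 1, i.e. A³/T = Q²/g = 0.174²/9.81 = 0.003086.
At y = 0.303 m: A³/T = 0.005631 — over.
At y = 0.193 m: A³/T = 0.0005905 — short.
At y = 0.269 m: A³/T = 0.003106 — ≈ 0.003086.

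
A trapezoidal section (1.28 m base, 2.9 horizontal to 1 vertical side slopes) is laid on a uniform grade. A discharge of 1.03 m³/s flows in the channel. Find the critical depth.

At critical depth, Q² T / (g A³) = 1, i.e. A³/T = Q²/g = 1.03²/9.81 = 0.1081.
Try y = 0.398 m: A³/T = 0.2534 — high.
Try y = 0.317 m: A³/T = 0.1087 — close enough.

y_c = 0.317 m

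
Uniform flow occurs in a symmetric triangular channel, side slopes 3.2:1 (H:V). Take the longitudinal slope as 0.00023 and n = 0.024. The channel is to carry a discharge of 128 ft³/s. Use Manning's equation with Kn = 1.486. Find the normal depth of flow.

Manning's equation rearranged: A R^(2/3) = nQ / (1.486·√S) = 0.024 × 128 / (1.486 × √0.00023) = 136.3.
Trying y = 5.79 ft: A R^(2/3) = 211.2 — high.
Trying y = 4.91 ft: A R^(2/3) = 136.1 — close enough.

y_n = 4.91 ft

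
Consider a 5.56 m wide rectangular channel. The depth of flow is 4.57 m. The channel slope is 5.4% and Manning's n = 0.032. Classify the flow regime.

Flow area A = b·y = 5.56 × 4.57 = 25.41 m². Wetted perimeter P = b + 2y = 5.56 + 2×4.57 = 14.7 m.
Hydraulic radius R = A/P = 25.41/14.7 = 1.729 m.
V = (1/n) R^(2/3) √S = (1/0.032) × 1.729^(2/3) × √0.054 = 10.46 m/s. Hydraulic depth D_h = A/T = 25.41/5.56 = 4.57 m.
Froude number Fr = V/√(g·D_h) = 10.46/√(9.81×4.57) = 1.56, which is greater than 1, so the flow is supercritical.

supercritical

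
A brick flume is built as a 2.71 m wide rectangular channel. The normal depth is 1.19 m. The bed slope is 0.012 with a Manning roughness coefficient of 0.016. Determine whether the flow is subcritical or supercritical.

Flow area A = b·y = 2.71 × 1.19 = 3.225 m². Wetted perimeter P = b + 2y = 2.71 + 2×1.19 = 5.09 m.
Hydraulic radius R = A/P = 3.225/5.09 = 0.6336 m.
V = (1/n) R^(2/3) √S = (1/0.016) × 0.6336^(2/3) × √0.012 = 5.051 m/s. Hydraulic depth D_h = A/T = 3.225/2.71 = 1.19 m.
Froude number Fr = V/√(g·D_h) = 5.051/√(9.81×1.19) = 1.48, which is greater than 1, so the flow is supercritical.

supercritical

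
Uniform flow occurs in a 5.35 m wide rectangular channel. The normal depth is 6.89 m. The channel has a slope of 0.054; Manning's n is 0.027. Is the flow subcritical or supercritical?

Flow area A = b·y = 5.35 × 6.89 = 36.86 m². Wetted perimeter P = b + 2y = 5.35 + 2×6.89 = 19.13 m.
Hydraulic radius R = A/P = 36.86/19.13 = 1.927 m.
V = (1/n) R^(2/3) √S = (1/0.027) × 1.927^(2/3) × √0.054 = 13.33 m/s. Hydraulic depth D_h = A/T = 36.86/5.35 = 6.89 m.
Froude number Fr = V/√(g·D_h) = 13.33/√(9.81×6.89) = 1.62, which is greater than 1, so the flow is supercritical.

supercritical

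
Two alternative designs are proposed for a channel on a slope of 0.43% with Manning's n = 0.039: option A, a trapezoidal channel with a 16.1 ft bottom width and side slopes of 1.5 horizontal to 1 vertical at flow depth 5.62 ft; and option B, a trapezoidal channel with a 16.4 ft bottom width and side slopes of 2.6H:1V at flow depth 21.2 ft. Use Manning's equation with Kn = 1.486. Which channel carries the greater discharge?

channel B

Channel A: With bottom width b = 16.1 ft and side slope z = 1.5: A = (b + zy)y = (16.1 + 1.5×5.62)×5.62 = 137.9 ft²; P = b + 2y√(1+z²) = 16.1 + 2×5.62×1.803 = 36.36 ft. Hydraulic radius R = A/P = 137.9/36.36 = 3.791 ft. Q_A = (1.486/0.039)·137.9·3.791^(2/3)·√0.0043 = 837.5 ft³/s.
Channel B: With bottom width b = 16.4 ft and side slope z = 2.6: A = (b + zy)y = (16.4 + 2.6×21.2)×21.2 = 1516 ft²; P = b + 2y√(1+z²) = 16.4 + 2×21.2×2.786 = 134.5 ft. Hydraulic radius R = A/P = 1516/134.5 = 11.27 ft. Q_B = (1.486/0.039)·1516·11.27^(2/3)·√0.0043 = 19050 ft³/s.
Q_A = 837.5 ft³/s vs Q_B = 19050 ft³/s, so channel B carries more.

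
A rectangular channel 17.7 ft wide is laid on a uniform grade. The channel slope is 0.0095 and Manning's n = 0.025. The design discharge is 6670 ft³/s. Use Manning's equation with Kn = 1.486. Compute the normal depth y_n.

Manning's equation rearranged: A R^(2/3) = nQ / (1.486·√S) = 0.025 × 6670 / (1.486 × √0.0095) = 1151.
Trying y = 24 ft: A R^(2/3) = 1474 — too large.
Trying y = 15.3 ft: A R^(2/3) = 854.7 — too small.
Trying y = 19.5 ft: A R^(2/3) = 1151 — ≈ 1151.

y_n = 19.5 ft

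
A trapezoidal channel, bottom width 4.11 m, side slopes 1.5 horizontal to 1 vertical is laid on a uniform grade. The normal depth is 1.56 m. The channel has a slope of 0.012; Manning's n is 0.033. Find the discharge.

With bottom width b = 4.11 m and side slope z = 1.5: A = (b + zy)y = (4.11 + 1.5×1.56)×1.56 = 10.06 m²; P = b + 2y√(1+z²) = 4.11 + 2×1.56×1.803 = 9.735 m.
Hydraulic radius R = A/P = 10.06/9.735 = 1.034 m.
Manning's equation: Q = (1/n) A R^(2/3) S^(1/2) = (1/0.033) × 10.06 × 1.034^(2/3) × 0.012^(1/2) = 34.1 m³/s.

Q = 34.1 m³/s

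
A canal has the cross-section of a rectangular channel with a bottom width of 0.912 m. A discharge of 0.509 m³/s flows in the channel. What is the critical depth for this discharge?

y_c = 0.317 m

For a rectangular channel, critical depth y_c = (q²/g)^(1/3) where q = Q/b = 0.509/0.912 = 0.5581 m²/s.
So y_c = (0.5581²/9.81)^(1/3) = 0.317 m.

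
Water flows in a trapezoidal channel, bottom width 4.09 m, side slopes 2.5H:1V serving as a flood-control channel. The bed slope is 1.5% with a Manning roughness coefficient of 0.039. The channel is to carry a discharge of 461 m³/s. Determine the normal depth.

Manning's equation rearranged: A R^(2/3) = nQ / (1·√S) = 0.039 × 461 / (√0.015) = 146.8.
Trying y = 5.95 m: A R^(2/3) = 241.1 — high.
Trying y = 4.3 m: A R^(2/3) = 112.5 — low.
Trying y = 4.82 m: A R^(2/3) = 146.7 — close enough.

y_n = 4.82 m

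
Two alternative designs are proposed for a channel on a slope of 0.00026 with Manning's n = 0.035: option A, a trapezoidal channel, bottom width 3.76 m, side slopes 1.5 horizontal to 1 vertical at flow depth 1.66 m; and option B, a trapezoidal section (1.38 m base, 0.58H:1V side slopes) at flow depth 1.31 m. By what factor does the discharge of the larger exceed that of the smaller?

Channel A: With bottom width b = 3.76 m and side slope z = 1.5: A = (b + zy)y = (3.76 + 1.5×1.66)×1.66 = 10.38 m²; P = b + 2y√(1+z²) = 3.76 + 2×1.66×1.803 = 9.745 m. Hydraulic radius R = A/P = 10.38/9.745 = 1.065 m. Q_A = (1/0.035)·10.38·1.065^(2/3)·√0.00026 = 4.984 m³/s.
Channel B: With bottom width b = 1.38 m and side slope z = 0.58: A = (b + zy)y = (1.38 + 0.58×1.31)×1.31 = 2.803 m²; P = b + 2y√(1+z²) = 1.38 + 2×1.31×1.156 = 4.409 m. Hydraulic radius R = A/P = 2.803/4.409 = 0.6358 m. Q_B = (1/0.035)·2.803·0.6358^(2/3)·√0.00026 = 0.9549 m³/s.
The larger discharge is 4.984 m³/s and the smaller is 0.9549 m³/s; the ratio is 5.22.

5.22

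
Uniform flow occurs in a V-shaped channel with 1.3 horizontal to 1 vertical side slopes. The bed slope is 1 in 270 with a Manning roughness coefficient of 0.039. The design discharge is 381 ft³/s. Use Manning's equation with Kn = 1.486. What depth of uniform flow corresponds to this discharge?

y_n = 7.74 ft

Manning's equation rearranged: A R^(2/3) = nQ / (1.486·√S) = 0.039 × 381 / (1.486 × √0.003704) = 164.3.
Try y = 6.86 ft: A R^(2/3) = 119.2 — short.
Try y = 9.38 ft: A R^(2/3) = 274.5 — over.
Try y = 7.74 ft: A R^(2/3) = 164.4 — matches.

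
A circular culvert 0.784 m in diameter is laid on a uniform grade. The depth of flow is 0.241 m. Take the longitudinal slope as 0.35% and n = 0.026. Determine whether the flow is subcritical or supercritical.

For a circular section of diameter D = 0.784 m at depth y = 0.241 m, the central angle is θ = 2 arccos(1 − 2y/D) = 2.351 rad. Then A = (D²/8)(θ − sin θ) = 0.126 m² and P = Dθ/2 = 0.9215 m.
Hydraulic radius R = A/P = 0.126/0.9215 = 0.1367 m.
V = (1/n) R^(2/3) √S = (1/0.026) × 0.1367^(2/3) × √0.0035 = 0.6039 m/s. Hydraulic depth D_h = A/T = 0.126/0.7235 = 0.1741 m.
Froude number Fr = V/√(g·D_h) = 0.6039/√(9.81×0.1741) = 0.462, which is less than 1, so the flow is subcritical.

subcritical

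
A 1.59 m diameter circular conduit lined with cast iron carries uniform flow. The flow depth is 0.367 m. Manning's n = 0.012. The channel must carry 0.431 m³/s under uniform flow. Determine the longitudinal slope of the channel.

S = 0.0017

For a circular section of diameter D = 1.59 m at depth y = 0.367 m, the central angle is θ = 2 arccos(1 − 2y/D) = 2.005 rad. Then A = (D²/8)(θ − sin θ) = 0.3467 m² and P = Dθ/2 = 1.594 m.
Hydraulic radius R = A/P = 0.3467/1.594 = 0.2176 m.
From Manning's equation, S = [nQ / (1 A R^(2/3))]² = [0.012 × 0.431 / (1 × 0.3467 × 0.2176^(2/3))]² = 0.0017.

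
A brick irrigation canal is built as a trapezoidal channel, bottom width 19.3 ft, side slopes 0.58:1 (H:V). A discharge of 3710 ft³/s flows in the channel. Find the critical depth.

At critical depth, Q² T / (g A³) = 1, i.e. A³/T = Q²/g = 3710²/32.2 = 427500.
Trying y = 11.5 ft: A³/T = 816100 — over.
Trying y = 6.71 ft: A³/T = 139100 — short.
Trying y = 9.47 ft: A³/T = 427400 — matches.

y_c = 9.47 ft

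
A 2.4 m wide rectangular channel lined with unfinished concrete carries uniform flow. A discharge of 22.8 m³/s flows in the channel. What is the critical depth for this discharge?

For a rectangular channel, critical depth y_c = (q²/g)^(1/3) where q = Q/b = 22.8/2.4 = 9.5 m²/s.
So y_c = (9.5²/9.81)^(1/3) = 2.1 m.

y_c = 2.1 m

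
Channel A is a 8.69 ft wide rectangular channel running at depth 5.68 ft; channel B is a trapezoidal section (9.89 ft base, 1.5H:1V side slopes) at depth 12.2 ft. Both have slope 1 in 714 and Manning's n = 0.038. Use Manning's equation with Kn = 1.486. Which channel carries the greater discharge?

Channel A: Flow area A = b·y = 8.69 × 5.68 = 49.36 ft². Wetted perimeter P = b + 2y = 8.69 + 2×5.68 = 20.05 ft. Hydraulic radius R = A/P = 49.36/20.05 = 2.462 ft. Q_A = (1.486/0.038)·49.36·2.462^(2/3)·√0.001401 = 131.7 ft³/s.
Channel B: With bottom width b = 9.89 ft and side slope z = 1.5: A = (b + zy)y = (9.89 + 1.5×12.2)×12.2 = 343.9 ft²; P = b + 2y√(1+z²) = 9.89 + 2×12.2×1.803 = 53.88 ft. Hydraulic radius R = A/P = 343.9/53.88 = 6.383 ft. Q_B = (1.486/0.038)·343.9·6.383^(2/3)·√0.001401 = 1732 ft³/s.
Q_A = 131.7 ft³/s vs Q_B = 1732 ft³/s, so channel B carries more.

channel B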